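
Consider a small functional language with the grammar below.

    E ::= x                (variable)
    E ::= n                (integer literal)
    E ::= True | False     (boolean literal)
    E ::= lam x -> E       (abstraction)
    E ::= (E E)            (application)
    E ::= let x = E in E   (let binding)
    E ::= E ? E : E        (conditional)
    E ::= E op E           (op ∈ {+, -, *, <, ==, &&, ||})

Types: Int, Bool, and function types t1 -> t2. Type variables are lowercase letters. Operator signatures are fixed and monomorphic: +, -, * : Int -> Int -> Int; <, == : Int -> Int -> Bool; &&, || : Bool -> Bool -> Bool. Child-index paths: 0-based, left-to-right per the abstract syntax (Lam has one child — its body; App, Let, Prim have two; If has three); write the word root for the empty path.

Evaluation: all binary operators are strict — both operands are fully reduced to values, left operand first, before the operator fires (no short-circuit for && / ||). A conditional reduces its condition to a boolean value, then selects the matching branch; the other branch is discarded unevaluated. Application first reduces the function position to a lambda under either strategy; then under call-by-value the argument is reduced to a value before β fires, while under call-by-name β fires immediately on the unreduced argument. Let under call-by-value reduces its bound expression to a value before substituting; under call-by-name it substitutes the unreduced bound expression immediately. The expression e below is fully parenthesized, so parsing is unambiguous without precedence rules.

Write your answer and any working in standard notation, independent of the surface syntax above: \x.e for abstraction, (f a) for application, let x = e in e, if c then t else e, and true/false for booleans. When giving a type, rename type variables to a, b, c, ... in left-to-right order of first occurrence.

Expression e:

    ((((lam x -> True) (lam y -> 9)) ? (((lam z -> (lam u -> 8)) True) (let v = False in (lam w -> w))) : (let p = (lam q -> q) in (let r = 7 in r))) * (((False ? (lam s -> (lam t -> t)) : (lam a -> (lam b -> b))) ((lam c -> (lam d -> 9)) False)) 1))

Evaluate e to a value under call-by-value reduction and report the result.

Answer: 8

Working:
step 0: ((if ((\x.true) (\y.9)) then (((\z.(\u.8)) true) (let v = false in (\w.w))) else (let p = (\q.q) in (let r = 7 in r))) * (((if false then (\s.(\t.t)) else (\a.(\b.b))) ((\c.(\d.9)) false)) 1))
step 1: [beta@0.0] ((if true then (((\z.(\u.8)) true) (let v = false in (\w.w))) else (let p = (\q.q) in (let r = 7 in r))) * (((if false then (\s.(\t.t)) else (\a.(\b.b))) ((\c.(\d.9)) false)) 1))
step 2: [if@0] ((((\z.(\u.8)) true) (let v = false in (\w.w))) * (((if false then (\s.(\t.t)) else (\a.(\b.b))) ((\c.(\d.9)) false)) 1))
step 3: [beta@0.0] (((\u.8) (let v = false in (\w.w))) * (((if false then (\s.(\t.t)) else (\a.(\b.b))) ((\c.(\d.9)) false)) 1))
step 4: [let@0.1] (((\u.8) (\w.w)) * (((if false then (\s.(\t.t)) else (\a.(\b.b))) ((\c.(\d.9)) false)) 1))
step 5: [beta@0] (8 * (((if false then (\s.(\t.t)) else (\a.(\b.b))) ((\c.(\d.9)) false)) 1))
step 6: [if@1.0.0] (8 * (((\a.(\b.b)) ((\c.(\d.9)) false)) 1))
step 7: [beta@1.0.1] (8 * (((\a.(\b.b)) (\d.9)) 1))
step 8: [beta@1.0] (8 * ((\b.b) 1))
step 9: [beta@1] (8 * 1)
step 10: [delta@root] 8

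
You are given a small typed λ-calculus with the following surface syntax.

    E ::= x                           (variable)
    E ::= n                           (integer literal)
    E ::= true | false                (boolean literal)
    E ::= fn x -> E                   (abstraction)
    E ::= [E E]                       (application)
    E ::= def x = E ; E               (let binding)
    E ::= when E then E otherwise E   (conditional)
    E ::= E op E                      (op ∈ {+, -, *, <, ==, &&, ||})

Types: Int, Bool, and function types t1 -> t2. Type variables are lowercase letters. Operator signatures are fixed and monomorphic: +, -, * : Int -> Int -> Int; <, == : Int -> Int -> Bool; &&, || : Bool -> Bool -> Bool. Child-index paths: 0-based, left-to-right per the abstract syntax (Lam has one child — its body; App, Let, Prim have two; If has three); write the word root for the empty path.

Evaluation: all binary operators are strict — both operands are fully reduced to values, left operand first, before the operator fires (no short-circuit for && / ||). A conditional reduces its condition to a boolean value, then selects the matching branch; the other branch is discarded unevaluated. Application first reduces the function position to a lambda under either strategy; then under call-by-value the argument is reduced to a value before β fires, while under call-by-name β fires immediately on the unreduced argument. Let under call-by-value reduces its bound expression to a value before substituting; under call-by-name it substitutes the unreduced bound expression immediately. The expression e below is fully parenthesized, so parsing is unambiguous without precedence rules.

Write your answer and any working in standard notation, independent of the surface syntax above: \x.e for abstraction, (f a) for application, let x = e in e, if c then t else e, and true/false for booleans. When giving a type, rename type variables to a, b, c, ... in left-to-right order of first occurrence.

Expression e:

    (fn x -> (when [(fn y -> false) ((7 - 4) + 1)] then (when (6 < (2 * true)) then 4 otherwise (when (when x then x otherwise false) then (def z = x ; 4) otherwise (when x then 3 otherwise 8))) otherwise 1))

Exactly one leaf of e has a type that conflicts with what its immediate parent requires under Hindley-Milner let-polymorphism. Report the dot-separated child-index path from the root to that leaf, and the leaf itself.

Answer: 0.1.0.1.1 : true

Derivation:
\y._ : b -> Bool
  unify Int ~ Int
  unify Int ~ Int
  unify Int ~ Int
  unify Int ~ Int
  unify b -> Bool ~ Int -> c
  unify b ~ Int
  unify Bool ~ c
_ _ : Bool
  unify Bool ~ Bool
  unify Int ~ Int
  unify Int ~ Int
  unify Bool ~ Int
  FAIL: mismatch Bool ~ Int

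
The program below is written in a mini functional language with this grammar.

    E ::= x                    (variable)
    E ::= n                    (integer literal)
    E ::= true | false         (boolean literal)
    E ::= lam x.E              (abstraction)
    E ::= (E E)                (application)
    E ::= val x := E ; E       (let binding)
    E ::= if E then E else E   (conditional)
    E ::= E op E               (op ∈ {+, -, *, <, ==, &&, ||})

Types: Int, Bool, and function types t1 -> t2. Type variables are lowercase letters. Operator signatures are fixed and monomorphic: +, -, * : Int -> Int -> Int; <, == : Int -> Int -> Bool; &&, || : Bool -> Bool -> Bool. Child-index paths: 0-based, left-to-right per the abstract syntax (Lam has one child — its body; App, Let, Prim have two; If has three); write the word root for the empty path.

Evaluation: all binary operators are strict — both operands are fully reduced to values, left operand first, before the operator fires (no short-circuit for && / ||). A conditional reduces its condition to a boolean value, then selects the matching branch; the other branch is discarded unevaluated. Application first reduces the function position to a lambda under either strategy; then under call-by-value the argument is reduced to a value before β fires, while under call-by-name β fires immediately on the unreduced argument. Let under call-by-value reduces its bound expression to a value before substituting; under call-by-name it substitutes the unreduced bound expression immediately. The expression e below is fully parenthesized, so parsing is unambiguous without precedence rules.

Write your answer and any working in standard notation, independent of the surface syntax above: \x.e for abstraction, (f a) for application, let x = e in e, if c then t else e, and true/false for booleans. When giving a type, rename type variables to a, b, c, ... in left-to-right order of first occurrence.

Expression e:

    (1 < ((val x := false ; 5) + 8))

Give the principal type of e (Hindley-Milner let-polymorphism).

Answer: Bool

Derivation:
  unify Int ~ Int
let x : Bool
  unify Int ~ Int
  unify Int ~ Int
  unify Int ~ Int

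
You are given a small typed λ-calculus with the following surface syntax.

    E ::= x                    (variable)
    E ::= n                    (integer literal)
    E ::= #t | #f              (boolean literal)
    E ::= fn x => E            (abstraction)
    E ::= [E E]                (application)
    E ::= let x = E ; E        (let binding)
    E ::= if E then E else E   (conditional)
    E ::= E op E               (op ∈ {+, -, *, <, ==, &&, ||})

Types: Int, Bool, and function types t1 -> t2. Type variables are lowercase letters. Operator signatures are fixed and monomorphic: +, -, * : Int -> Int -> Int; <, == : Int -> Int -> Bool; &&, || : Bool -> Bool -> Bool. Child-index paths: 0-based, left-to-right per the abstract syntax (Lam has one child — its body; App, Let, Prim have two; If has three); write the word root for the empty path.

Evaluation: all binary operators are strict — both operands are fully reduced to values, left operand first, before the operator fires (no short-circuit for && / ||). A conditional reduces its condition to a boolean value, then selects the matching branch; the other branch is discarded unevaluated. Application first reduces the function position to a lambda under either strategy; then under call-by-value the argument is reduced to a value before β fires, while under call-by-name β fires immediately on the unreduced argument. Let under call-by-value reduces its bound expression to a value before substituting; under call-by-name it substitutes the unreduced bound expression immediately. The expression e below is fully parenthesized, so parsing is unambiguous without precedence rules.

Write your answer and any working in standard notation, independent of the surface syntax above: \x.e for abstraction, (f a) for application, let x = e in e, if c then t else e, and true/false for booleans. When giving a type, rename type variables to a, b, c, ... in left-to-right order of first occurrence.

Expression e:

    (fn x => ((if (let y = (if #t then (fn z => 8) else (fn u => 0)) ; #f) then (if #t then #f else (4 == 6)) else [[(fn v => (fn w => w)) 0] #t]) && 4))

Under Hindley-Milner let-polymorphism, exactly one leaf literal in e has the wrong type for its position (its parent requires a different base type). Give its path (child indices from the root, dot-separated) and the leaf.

Working:
  unify Bool ~ Bool
\z._ : b -> Int
\u._ : c -> Int
  unify b -> Int ~ c -> Int
  unify b ~ c
  unify Int ~ Int
let y : forall. c -> Int
  unify Bool ~ Bool
  unify Bool ~ Bool
  unify Int ~ Int
  unify Int ~ Int
  unify Bool ~ Bool
w : e
\w._ : e -> e
\v._ : d -> e -> e
  unify d -> e -> e ~ Int -> f
  unify d ~ Int
  unify e -> e ~ f
_ _ : e -> e
  unify e -> e ~ Bool -> g
  unify e ~ Bool
  unify Bool ~ g
_ _ : Bool
  unify Bool ~ Bool
  unify Bool ~ Bool
  unify Int ~ Bool
  FAIL: mismatch Int ~ Bool

Answer: 0.1 : 4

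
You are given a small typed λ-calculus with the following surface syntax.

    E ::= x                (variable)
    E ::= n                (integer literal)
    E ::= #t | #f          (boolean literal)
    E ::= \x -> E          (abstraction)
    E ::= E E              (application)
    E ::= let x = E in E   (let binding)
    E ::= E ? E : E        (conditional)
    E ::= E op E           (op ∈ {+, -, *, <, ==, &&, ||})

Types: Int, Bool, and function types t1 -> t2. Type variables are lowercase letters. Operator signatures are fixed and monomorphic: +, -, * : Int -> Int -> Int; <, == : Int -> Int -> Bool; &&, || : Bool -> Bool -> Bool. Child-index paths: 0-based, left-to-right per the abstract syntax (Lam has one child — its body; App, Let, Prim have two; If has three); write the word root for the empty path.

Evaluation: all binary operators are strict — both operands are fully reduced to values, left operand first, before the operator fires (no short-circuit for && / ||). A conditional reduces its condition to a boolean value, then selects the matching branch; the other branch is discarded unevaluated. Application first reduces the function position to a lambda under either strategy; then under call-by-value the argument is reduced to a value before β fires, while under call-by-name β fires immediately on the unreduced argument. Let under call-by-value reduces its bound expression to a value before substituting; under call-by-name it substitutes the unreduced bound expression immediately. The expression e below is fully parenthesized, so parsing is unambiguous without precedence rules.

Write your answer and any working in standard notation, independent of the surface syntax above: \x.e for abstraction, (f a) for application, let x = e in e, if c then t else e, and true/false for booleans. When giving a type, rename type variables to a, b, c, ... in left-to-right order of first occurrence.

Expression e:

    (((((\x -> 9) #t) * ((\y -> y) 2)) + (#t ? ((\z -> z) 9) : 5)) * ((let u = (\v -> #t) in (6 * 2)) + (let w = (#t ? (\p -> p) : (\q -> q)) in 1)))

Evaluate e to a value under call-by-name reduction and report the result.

Answer: 351

Working:
step 0: (((((\x.9) true) * ((\y.y) 2)) + (if true then ((\z.z) 9) else 5)) * ((let u = (\v.true) in (6 * 2)) + (let w = (if true then (\p.p) else (\q.q)) in 1)))
step 1: [beta@0.0.0] (((9 * ((\y.y) 2)) + (if true then ((\z.z) 9) else 5)) * ((let u = (\v.true) in (6 * 2)) + (let w = (if true then (\p.p) else (\q.q)) in 1)))
step 2: [beta@0.0.1] (((9 * 2) + (if true then ((\z.z) 9) else 5)) * ((let u = (\v.true) in (6 * 2)) + (let w = (if true then (\p.p) else (\q.q)) in 1)))
step 3: [delta@0.0] ((18 + (if true then ((\z.z) 9) else 5)) * ((let u = (\v.true) in (6 * 2)) + (let w = (if true then (\p.p) else (\q.q)) in 1)))
step 4: [if@0.1] ((18 + ((\z.z) 9)) * ((let u = (\v.true) in (6 * 2)) + (let w = (if true then (\p.p) else (\q.q)) in 1)))
step 5: [beta@0.1] ((18 + 9) * ((let u = (\v.true) in (6 * 2)) + (let w = (if true then (\p.p) else (\q.q)) in 1)))
step 6: [delta@0] (27 * ((let u = (\v.true) in (6 * 2)) + (let w = (if true then (\p.p) else (\q.q)) in 1)))
step 7: [let@1.0] (27 * ((6 * 2) + (let w = (if true then (\p.p) else (\q.q)) in 1)))
step 8: [delta@1.0] (27 * (12 + (let w = (if true then (\p.p) else (\q.q)) in 1)))
step 9: [let@1.1] (27 * (12 + 1))
step 10: [delta@1] (27 * 13)
step 11: [delta@root] 351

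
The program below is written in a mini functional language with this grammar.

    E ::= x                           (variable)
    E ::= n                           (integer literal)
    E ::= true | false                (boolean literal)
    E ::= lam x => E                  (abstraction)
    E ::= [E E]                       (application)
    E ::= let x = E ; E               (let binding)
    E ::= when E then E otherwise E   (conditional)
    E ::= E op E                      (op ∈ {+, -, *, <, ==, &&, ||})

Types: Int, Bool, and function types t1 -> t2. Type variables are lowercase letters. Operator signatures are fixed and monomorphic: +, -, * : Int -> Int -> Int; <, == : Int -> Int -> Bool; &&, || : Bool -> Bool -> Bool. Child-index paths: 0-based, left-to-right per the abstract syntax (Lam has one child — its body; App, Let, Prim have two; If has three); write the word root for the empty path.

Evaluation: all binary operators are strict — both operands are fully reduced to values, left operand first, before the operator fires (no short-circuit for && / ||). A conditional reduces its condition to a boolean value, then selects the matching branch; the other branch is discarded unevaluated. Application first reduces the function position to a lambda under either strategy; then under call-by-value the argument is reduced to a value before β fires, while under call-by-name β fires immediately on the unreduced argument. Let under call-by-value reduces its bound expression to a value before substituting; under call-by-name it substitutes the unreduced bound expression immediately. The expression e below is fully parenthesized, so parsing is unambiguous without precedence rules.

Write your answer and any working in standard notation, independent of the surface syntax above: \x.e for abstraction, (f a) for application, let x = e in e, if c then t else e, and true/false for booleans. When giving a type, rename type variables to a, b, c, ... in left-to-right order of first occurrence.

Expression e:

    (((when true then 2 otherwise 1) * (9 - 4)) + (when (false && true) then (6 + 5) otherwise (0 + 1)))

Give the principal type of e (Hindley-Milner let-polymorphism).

Answer: Int

Derivation:
  unify Bool ~ Bool
  unify Int ~ Int
  unify Int ~ Int
  unify Int ~ Int
  unify Int ~ Int
  unify Int ~ Int
  unify Int ~ Int
  unify Bool ~ Bool
  unify Bool ~ Bool
  unify Bool ~ Bool
  unify Int ~ Int
  unify Int ~ Int
  unify Int ~ Int
  unify Int ~ Int
  unify Int ~ Int
  unify Int ~ Int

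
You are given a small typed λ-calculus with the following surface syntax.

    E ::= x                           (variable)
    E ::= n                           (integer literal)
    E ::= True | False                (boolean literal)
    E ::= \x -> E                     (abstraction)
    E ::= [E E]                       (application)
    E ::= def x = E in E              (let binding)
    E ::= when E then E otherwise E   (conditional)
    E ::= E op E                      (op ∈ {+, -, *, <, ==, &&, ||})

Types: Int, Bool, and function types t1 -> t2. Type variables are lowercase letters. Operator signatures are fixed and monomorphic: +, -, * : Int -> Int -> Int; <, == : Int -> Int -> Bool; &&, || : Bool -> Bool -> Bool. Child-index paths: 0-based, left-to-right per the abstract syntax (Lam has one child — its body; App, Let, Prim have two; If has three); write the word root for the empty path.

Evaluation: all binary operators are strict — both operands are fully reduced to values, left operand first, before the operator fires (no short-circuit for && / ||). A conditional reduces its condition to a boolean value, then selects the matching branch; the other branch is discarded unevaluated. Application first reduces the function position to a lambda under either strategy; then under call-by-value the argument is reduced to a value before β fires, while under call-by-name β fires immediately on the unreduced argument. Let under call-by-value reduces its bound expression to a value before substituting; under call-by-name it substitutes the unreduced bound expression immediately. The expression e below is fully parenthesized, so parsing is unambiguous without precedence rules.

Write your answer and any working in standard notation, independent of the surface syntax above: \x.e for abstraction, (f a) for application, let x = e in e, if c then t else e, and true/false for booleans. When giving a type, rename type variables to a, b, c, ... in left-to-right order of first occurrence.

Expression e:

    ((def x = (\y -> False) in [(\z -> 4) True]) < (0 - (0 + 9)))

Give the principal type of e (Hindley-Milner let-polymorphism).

Derivation:
\y._ : a -> Bool
let x : forall. a -> Bool
\z._ : b -> Int
  unify b -> Int ~ Bool -> c
  unify b ~ Bool
  unify Int ~ c
_ _ : Int
  unify Int ~ Int
  unify Int ~ Int
  unify Int ~ Int
  unify Int ~ Int
  unify Int ~ Int
  unify Int ~ Int

Answer: Bool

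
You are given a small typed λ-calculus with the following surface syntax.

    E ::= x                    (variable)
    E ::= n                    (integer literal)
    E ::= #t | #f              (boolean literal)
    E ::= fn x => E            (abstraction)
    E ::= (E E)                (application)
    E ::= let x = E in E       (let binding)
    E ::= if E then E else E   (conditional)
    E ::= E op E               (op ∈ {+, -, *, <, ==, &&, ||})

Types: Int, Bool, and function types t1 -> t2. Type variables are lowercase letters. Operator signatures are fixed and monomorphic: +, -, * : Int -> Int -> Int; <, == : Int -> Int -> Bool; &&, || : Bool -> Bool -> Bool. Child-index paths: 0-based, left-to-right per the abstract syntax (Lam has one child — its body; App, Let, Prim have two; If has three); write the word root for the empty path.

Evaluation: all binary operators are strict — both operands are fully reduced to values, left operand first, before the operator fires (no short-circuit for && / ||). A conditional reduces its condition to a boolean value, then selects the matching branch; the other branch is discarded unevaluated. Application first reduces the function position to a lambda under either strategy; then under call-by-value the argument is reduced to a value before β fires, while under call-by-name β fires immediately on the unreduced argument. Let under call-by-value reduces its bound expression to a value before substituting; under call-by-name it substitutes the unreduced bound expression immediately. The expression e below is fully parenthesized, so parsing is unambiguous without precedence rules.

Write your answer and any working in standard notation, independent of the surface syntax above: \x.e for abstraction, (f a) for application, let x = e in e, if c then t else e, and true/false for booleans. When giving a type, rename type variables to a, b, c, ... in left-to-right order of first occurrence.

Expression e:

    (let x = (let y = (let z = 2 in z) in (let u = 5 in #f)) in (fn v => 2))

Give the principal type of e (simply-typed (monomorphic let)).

Answer: a -> Int

Working:
let z : Int
z : Int
let y : Int
let u : Int
let x : Bool
\v._ : a -> Int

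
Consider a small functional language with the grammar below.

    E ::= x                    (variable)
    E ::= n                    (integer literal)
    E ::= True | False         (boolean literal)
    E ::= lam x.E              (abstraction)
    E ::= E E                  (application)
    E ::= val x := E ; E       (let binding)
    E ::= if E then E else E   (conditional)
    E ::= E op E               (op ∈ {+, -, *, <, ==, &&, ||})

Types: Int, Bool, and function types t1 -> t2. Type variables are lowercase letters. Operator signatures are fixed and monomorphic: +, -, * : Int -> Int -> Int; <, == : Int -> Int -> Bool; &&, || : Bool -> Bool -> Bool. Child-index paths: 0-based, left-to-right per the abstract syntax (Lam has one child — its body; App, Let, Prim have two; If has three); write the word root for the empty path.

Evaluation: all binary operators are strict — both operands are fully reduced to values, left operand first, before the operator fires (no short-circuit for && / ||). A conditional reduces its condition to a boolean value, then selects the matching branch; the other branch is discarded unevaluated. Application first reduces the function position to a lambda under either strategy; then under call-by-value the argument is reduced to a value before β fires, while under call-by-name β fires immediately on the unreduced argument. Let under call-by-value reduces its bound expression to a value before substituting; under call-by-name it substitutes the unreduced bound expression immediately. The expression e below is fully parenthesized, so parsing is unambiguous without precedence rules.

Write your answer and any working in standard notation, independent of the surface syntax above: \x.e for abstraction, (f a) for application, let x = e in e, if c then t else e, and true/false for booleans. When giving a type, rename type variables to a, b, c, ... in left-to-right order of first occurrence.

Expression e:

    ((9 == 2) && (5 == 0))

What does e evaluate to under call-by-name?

Answer: false

Derivation:
step 0: ((9 == 2) && (5 == 0))
step 1: [delta@0] (false && (5 == 0))
step 2: [delta@1] (false && false)
step 3: [delta@root] false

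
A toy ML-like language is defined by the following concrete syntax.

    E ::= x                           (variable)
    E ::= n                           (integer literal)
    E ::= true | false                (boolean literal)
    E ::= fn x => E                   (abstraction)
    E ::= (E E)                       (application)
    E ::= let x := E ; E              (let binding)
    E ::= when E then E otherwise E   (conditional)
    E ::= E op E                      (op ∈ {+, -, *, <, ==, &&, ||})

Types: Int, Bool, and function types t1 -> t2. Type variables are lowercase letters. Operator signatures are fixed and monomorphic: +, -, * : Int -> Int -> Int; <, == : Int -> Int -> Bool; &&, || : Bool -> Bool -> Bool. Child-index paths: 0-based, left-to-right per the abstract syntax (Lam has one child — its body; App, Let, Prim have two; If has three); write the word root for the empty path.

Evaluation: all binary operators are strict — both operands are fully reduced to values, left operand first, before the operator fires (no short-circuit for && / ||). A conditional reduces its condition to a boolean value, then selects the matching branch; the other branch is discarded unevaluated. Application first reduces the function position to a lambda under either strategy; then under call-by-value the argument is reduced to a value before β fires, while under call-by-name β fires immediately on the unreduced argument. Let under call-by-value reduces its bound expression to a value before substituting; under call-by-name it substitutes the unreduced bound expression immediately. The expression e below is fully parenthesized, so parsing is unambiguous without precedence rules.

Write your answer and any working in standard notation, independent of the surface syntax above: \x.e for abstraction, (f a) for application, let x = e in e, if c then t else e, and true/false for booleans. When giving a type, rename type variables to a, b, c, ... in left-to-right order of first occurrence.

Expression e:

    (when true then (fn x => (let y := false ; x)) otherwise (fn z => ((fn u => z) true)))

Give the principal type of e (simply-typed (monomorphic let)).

Answer: a -> a

Working:
  unify Bool ~ Bool
let y : Bool
x : a
\x._ : a -> a
z : b
\u._ : c -> b
  unify c -> b ~ Bool -> d
  unify c ~ Bool
  unify b ~ d
_ _ : d
\z._ : d -> d
  unify a -> a ~ d -> d
  unify a ~ d
  unify d ~ d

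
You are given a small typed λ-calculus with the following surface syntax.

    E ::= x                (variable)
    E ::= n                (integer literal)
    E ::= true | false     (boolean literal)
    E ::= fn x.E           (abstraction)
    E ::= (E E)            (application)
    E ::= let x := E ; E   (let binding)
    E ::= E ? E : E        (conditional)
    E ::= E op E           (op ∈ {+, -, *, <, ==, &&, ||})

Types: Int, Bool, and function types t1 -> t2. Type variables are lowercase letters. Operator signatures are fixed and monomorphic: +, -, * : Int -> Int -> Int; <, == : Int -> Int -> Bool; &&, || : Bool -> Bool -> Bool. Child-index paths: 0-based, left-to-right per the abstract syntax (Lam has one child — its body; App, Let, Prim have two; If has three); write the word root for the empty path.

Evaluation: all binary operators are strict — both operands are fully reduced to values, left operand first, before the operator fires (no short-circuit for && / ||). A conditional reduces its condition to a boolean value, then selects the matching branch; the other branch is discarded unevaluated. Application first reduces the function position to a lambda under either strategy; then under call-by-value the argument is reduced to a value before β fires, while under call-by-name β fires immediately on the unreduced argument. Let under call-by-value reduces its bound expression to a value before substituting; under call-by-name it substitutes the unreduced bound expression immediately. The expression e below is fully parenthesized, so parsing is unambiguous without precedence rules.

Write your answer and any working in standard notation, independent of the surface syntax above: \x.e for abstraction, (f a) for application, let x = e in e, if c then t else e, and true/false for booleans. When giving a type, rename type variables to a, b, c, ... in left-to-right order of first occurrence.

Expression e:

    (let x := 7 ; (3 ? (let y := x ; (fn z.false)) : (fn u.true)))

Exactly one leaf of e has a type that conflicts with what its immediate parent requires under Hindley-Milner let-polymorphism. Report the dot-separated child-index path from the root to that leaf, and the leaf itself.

Answer: 1.0 : 3

Trace:
let x : Int
  unify Int ~ Bool
  FAIL: mismatch Int ~ Bool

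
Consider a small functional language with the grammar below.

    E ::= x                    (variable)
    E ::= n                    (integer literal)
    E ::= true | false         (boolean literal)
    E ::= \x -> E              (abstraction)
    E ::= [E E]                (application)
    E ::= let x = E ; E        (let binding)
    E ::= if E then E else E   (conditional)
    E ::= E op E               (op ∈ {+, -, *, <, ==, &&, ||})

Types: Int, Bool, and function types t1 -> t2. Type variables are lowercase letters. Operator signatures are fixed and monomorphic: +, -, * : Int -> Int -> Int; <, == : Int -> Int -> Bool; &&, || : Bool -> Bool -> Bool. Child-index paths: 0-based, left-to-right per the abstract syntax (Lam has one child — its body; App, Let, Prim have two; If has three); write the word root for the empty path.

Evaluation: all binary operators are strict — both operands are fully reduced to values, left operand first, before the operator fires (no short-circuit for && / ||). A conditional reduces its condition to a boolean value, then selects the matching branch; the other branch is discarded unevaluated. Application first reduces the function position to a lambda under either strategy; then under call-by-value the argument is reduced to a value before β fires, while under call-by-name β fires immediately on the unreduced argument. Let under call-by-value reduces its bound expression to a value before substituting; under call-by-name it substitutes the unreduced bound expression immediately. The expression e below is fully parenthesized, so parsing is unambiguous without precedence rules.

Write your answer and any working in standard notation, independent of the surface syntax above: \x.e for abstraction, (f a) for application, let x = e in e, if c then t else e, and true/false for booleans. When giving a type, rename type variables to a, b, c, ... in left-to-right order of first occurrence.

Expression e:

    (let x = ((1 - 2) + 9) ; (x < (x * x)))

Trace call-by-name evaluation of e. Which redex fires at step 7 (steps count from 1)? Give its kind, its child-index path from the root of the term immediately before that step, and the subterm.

Derivation:
step 0: (let x = ((1 - 2) + 9) in (x < (x * x)))
step 1: [let@root] (((1 - 2) + 9) < (((1 - 2) + 9) * ((1 - 2) + 9)))
step 2: [delta@0.0] ((-1 + 9) < (((1 - 2) + 9) * ((1 - 2) + 9)))
step 3: [delta@0] (8 < (((1 - 2) + 9) * ((1 - 2) + 9)))
step 4: [delta@1.0.0] (8 < ((-1 + 9) * ((1 - 2) + 9)))
step 5: [delta@1.0] (8 < (8 * ((1 - 2) + 9)))
step 6: [delta@1.1.0] (8 < (8 * (-1 + 9)))
step 7: [delta@1.1] (8 < (8 * 8))

Answer: delta at 1.1 : (-1 + 9)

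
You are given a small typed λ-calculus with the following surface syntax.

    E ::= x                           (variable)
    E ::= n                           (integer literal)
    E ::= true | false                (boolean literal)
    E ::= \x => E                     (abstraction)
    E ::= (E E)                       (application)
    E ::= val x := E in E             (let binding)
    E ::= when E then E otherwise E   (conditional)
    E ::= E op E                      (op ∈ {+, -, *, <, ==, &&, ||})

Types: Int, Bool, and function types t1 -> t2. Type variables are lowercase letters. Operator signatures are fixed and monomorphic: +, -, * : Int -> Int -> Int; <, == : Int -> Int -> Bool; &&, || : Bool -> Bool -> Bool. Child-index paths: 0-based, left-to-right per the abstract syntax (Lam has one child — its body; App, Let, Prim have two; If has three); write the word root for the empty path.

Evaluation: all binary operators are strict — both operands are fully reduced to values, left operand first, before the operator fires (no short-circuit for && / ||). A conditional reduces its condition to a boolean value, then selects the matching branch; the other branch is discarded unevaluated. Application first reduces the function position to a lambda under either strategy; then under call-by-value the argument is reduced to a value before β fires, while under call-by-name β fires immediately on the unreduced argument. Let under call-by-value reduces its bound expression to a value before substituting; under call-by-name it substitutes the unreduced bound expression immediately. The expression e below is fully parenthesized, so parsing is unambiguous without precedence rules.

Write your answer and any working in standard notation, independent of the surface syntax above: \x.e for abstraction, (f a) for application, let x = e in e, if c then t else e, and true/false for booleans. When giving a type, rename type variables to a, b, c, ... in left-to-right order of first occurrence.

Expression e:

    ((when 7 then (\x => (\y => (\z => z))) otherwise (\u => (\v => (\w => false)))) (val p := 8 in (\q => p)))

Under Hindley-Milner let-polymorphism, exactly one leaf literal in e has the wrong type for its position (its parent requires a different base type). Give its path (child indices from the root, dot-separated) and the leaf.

Trace:
  unify Int ~ Bool
  FAIL: mismatch Int ~ Bool

Answer: 0.0 : 7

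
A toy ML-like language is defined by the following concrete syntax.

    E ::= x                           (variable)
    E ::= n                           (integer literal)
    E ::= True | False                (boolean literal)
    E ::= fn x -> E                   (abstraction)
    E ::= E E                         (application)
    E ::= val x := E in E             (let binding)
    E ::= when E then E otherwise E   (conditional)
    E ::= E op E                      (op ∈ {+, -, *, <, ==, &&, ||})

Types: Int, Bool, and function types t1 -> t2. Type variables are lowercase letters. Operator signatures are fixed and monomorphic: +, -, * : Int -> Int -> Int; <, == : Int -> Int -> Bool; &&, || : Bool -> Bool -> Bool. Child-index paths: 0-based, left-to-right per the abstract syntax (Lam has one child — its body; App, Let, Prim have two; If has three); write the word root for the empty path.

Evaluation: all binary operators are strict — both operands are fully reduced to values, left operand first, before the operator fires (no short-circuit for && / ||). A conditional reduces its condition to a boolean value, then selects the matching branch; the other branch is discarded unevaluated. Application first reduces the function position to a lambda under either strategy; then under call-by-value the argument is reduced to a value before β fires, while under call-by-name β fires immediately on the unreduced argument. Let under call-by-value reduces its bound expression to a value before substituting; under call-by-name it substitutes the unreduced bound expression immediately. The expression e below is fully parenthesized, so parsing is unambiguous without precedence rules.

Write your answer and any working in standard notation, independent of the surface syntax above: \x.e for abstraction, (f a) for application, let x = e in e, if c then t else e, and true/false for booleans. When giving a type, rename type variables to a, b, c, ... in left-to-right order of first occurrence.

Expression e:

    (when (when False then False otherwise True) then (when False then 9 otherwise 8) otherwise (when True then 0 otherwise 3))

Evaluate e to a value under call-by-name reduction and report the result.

Answer: 8

Working:
step 0: (if (if false then false else true) then (if false then 9 else 8) else (if true then 0 else 3))
step 1: [if@0] (if true then (if false then 9 else 8) else (if true then 0 else 3))
step 2: [if@root] (if false then 9 else 8)
step 3: [if@root] 8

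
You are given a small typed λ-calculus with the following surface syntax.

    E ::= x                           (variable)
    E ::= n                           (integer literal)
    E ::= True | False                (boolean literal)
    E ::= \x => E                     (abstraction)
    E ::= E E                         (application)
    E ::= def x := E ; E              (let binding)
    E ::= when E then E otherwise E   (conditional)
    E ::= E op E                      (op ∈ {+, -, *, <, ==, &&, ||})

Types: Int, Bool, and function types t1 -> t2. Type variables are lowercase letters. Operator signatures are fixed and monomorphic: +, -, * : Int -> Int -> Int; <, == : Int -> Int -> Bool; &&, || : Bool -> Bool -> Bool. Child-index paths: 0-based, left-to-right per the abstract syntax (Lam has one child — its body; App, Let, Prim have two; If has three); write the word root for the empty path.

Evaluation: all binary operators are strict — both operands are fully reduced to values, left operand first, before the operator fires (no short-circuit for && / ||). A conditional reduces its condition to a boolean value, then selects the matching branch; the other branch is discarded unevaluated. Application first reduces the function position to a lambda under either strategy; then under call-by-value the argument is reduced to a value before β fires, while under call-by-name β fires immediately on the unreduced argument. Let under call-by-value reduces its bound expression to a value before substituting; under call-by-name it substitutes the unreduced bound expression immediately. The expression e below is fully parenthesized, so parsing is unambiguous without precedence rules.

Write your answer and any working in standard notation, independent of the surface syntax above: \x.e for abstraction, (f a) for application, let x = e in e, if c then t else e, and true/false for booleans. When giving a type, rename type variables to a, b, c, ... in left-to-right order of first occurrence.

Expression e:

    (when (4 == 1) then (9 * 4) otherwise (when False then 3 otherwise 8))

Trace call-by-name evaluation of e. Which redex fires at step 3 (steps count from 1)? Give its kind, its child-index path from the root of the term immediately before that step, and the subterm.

Answer: if at root : (if false then 3 else 8)

Trace:
step 0: (if (4 == 1) then (9 * 4) else (if false then 3 else 8))
step 1: [delta@0] (if false then (9 * 4) else (if false then 3 else 8))
step 2: [if@root] (if false then 3 else 8)
step 3: [if@root] 8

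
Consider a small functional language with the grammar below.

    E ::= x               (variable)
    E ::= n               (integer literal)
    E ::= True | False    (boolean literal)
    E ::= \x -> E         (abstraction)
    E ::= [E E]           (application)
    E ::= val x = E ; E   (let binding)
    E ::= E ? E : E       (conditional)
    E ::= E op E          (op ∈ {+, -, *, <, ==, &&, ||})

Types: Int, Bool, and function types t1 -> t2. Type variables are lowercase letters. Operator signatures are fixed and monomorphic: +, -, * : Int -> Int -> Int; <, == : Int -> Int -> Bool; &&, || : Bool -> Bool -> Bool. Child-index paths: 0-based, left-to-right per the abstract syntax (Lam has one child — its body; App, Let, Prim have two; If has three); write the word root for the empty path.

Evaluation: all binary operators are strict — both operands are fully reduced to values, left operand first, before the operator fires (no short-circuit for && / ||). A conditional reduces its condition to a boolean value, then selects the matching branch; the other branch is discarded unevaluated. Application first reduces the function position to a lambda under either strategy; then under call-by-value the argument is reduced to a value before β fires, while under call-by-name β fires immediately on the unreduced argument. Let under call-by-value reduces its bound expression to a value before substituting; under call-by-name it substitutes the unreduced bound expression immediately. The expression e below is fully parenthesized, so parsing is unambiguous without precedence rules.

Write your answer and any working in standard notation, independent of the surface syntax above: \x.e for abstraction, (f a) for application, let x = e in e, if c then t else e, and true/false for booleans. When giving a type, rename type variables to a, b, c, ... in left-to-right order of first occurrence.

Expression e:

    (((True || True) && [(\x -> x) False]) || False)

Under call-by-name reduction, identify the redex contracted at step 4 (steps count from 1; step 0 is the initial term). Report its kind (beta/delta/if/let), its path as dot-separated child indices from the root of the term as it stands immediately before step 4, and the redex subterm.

Answer: delta at root : (false || false)

Trace:
step 0: (((true || true) && ((\x.x) false)) || false)
step 1: [delta@0.0] ((true && ((\x.x) false)) || false)
step 2: [beta@0.1] ((true && false) || false)
step 3: [delta@0] (false || false)
step 4: [delta@root] false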